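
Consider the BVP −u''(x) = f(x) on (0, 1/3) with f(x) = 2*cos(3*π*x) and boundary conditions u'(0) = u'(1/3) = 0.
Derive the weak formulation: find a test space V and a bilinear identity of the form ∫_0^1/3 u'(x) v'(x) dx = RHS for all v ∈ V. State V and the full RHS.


V = H^1(0, 1/3) (no boundary constraint on v; u is determined up to an additive constant); weak form: ∫_0^1/3 u'v' dx = ∫_0^1/3 (2*cos(3*π*x)) v dx for all v ∈ V.

Multiply both sides by a test function v and integrate from 0 to 1/3:
  ∫_0^1/3 −u''(x) v(x) dx = ∫_0^1/3 f(x) v(x) dx.
Integrate the LHS by parts once:
  ∫_0^1/3 −u'' v dx = −[u'(x) v(x)]_0^1/3 + ∫_0^1/3 u'(x) v'(x) dx.
Thus ∫_0^1/3 u'(x) v'(x) dx = ∫_0^1/3 f(x) v(x) dx + [u'(x) v(x)]_0^1/3.
Choose V so that boundary terms are either known or forced to vanish.
u has homogeneous Neumann: u'(0) = u'(1/3) = 0. So [u' v]_0^1/3 = 0·v(1/3) − 0·v(0) = 0 for any v; take V = H^1(0, 1/3).
Weak formulation: find u (satisfying any essential BC) such that ∫_0^1/3 u'(x) v'(x) dx = ∫_0^1/3 f v dx for all v ∈ V (homogeneous Neumann, so boundary terms vanish).
Substituting f(x) = 2*cos(3*π*x), the right-hand side is ∫_0^1/3 (2*cos(3*π*x)) v dx.
Compatibility check (pure Neumann): taking v ≡ 1 ∈ V gives 0 = ∫_0^1/3 f dx + (0) − (0), i.e. ∫_0^1/3 f dx must equal u'(0) − u'(1/3) = 0. Indeed ∫_0^1/3 (2*cos(3*π*x)) dx = 0, so the data are compatible. The solution is then unique only up to an additive constant (fix it e.g. by requiring ∫_0^1/3 u dx = 0).


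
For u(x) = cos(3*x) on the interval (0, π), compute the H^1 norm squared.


||u||_{H^1(0,π)}^2 = 5*π

u'(x) = -3*sin(3*x).
Expand u² and (u')² and integrate term by term on (0, π), using: for integers n ≥ 1, ∫_0^π sin²(nx) dx = ∫_0^π cos²(nx) dx = π/2; for n ≠ n', ∫_0^π sin(nx)sin(n'x) dx = ∫_0^π cos(nx)cos(n'x) dx = 0; and by product-to-sum, ∫_0^π sin(nx)cos(n'x) dx = ½∫_0^π [sin((n+n')x) + sin((n−n')x)] dx, which is 0 when n+n' is even and 2n/(n²−n'²) when n+n' is odd (it need not vanish on (0, π)).
  u² squared terms: (1)²·∫cos(3x)² dx = 1·π/2 = π/2.
  So ∫_0^π u² dx = π/2.
  (u')² squared terms: (-3)²·∫sin(3x)² dx = 9·π/2 = 9*π/2.
  So ∫_0^π (u')² dx = 9*π/2.
||u||_{H^1}^2 = (π/2) + (9*π/2) = 5*π.


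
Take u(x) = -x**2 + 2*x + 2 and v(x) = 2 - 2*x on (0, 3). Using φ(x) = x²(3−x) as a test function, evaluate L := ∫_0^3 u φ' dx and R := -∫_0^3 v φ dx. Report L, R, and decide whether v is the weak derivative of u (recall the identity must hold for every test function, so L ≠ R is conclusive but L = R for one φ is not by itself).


LHS = 54/5, RHS = 54/5. Yes, v = u' weakly.

u(x) = -x**2 + 2*x + 2, classical derivative u'(x) = 2 - 2*x.
φ(x) = x²(3−x), so φ'(x) = 3*x*(2 - x).
Note φ(0) = φ(3) = 0, so the boundary term u·φ vanishes.
LHS = ∫_0^3 u(x) φ'(x) dx = ∫_0^3 (3*x^4 - 12*x^3 + 6*x^2 + 12*x) dx. Term by term:
  ∫_0^3 3*x^4 dx = 729/5;  ∫_0^3 -12*x^3 dx = -243;  ∫_0^3 6*x^2 dx = 54;
  ∫_0^3 12*x dx = 54.
Sum: 729/5 − 243 + 54 + 54 = 54/5.
So LHS = 54/5.
∫_0^3 v(x) φ(x) dx = ∫_0^3 (2*x^4 - 8*x^3 + 6*x^2) dx. Term by term:
  ∫_0^3 2*x^4 dx = 486/5;  ∫_0^3 -8*x^3 dx = -162;  ∫_0^3 6*x^2 dx = 54.
Sum: 486/5 − 162 + 54 = -54/5.
So RHS = -∫_0^3 v(x) φ(x) dx = 54/5.
LHS = RHS, so the identity holds for this test φ.
Moreover u is smooth here and v(x) = u'(x) = 2 - 2*x pointwise, so the identity holds for every test function. Hence v is the weak derivative of u.


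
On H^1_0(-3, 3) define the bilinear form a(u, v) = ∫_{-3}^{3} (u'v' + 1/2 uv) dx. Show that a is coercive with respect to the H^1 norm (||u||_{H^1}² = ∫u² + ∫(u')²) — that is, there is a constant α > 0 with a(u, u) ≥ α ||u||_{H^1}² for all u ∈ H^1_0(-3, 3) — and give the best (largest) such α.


α = (π^2 + 18)/(π^2 + 36)

Coercivity of a(·,·) on H^1_0(-3, 3) means a(u, u) ≥ α ||u||_{H^1}² for every u ∈ H^1_0.
The interval has length L = 6, and Poincaré/coercivity depend only on L. Here a(u, u) = ∫(u')² + (1/2)·∫u².
Here 0 < c = 1/2 < 1. The condition a(u,u) ≥ α||u||_{H^1}² reads (1−α)∫(u')² ≥ (α−c)∫u². Any admissible α is ≤ 1 (rapidly oscillating u have ∫u²/∫(u')² → 0), and α = 1 would force 0 ≥ (1−c)∫u², impossible since c < 1; so 1−α > 0. By the sharp Poincaré inequality on H^1_0 of an interval of length L, ∫(u')² ≥ (π/L)²∫u² with equality for the first sine mode sin(π(x−x₀)/L) (x₀ the left endpoint), so the inequality holds for all u iff (1−α)(π/L)² ≥ α − c, i.e. α ≤ ((π/L)² + c)/((π/L)² + 1) = (1 + c(L/π)²)/(1 + (L/π)²). With (π/L)² = π^2/36 and c = 1/2, the largest admissible constant is α = ((π/L)² + c)/((π/L)² + 1).
Simplifying, α = (π^2 + 18)/(π^2 + 36).


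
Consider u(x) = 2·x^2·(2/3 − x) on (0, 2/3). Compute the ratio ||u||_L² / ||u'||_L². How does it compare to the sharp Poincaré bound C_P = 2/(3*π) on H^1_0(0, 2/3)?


||u||_L² / ||u'||_L² = sqrt(14)/21 < C_P = 2/(3*π).

u(x) = 2·x^2·(2/3 − x), so u'(x) = 2*x*(4 - 9*x)/3.
u(x) = 2·x^2·(2/3 − x) vanishes at x = 0 and x = 2/3, so u ∈ H^1_0(0, 2/3). Differentiate via the product rule and integrate the resulting polynomials term by term.
  ∫_0^2/3 u² dx = ∫_0^2/3 (4*x^6 - 16*x^5/3 + 16*x^4/9) dx. Term by term:
    ∫_0^2/3 4*x^6 dx = 512/15309;  ∫_0^2/3 -16*x^5/3 dx = -512/6561;  ∫_0^2/3 16*x^4/9 dx = 512/10935.
  Sum: 512/15309 − 512/6561 + 512/10935 = 512/229635.
  ∫_0^2/3 (u')² dx = ∫_0^2/3 (36*x^4 - 32*x^3 + 64*x^2/9) dx. Term by term:
    ∫_0^2/3 36*x^4 dx = 128/135;  ∫_0^2/3 -32*x^3 dx = -128/81;  ∫_0^2/3 64*x^2/9 dx = 512/729.
  Sum: 128/135 − 128/81 + 512/729 = 256/3645.
∫_0^2/3 u² dx = 512/229635, so ||u||_L² = 16*sqrt(70)/2835.
∫_0^2/3 (u')² dx = 256/3645, so ||u'||_L² = 16*sqrt(5)/135.
Ratio ||u||_L² / ||u'||_L² = sqrt(14)/21.
Sharp Poincaré constant on H^1_0(0, 2/3) is C_P = L/π = 2/(3*π), achieved by sin(3*π/2·x).
A polynomial bump cannot attain the sharp Poincaré constant (only the first sine eigenfunction does), so the ratio is strictly less than C_P, consistent with ||u||_L² ≤ C_P ||u'||_L².


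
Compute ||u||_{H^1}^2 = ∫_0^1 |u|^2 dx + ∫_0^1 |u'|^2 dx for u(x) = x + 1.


||u||_{H^1}^2 = 10/3

The H^1 norm (squared) on an interval (0, L) is
  ||u||_{H^1}^2 = ∫_0^L u(x)^2 dx + ∫_0^L u'(x)^2 dx.
Compute u'(x) = 1.
Then u(x)^2 = x**2 + 2*x + 1 and u'(x)^2 = 1.
Integrate each monomial from 0 to 1 using ∫_0^1 c·x^n dx = c·1^(n+1)/(n+1):
  ∫_0^1 u(x)^2 dx = ∫_0^1 (x^2 + 2*x + 1) dx. Term by term:
    ∫_0^1 x^2 dx = 1/3;  ∫_0^1 2*x dx = 1;  ∫_0^1 1 dx = 1.
  Sum: 1/3 + 1 + 1 = 7/3.
  ∫_0^1 u'(x)^2 dx = ∫_0^1 (1) dx. Term by term:
    ∫_0^1 1 dx = 1.
Adding: ||u||_{H^1}^2 = 7/3 + 1 = 10/3.


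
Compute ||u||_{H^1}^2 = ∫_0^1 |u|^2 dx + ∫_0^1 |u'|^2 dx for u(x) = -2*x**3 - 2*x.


||u||_{H^1}^2 = 2384/105

The H^1 norm (squared) on an interval (0, L) is
  ||u||_{H^1}^2 = ∫_0^L u(x)^2 dx + ∫_0^L u'(x)^2 dx.
Compute u'(x) = -6*x**2 - 2.
Then u(x)^2 = 4*x**6 + 8*x**4 + 4*x**2 and u'(x)^2 = 36*x**4 + 24*x**2 + 4.
Integrate each monomial from 0 to 1 using ∫_0^1 c·x^n dx = c·1^(n+1)/(n+1):
  ∫_0^1 u(x)^2 dx = ∫_0^1 (4*x^6 + 8*x^4 + 4*x^2) dx. Term by term:
    ∫_0^1 4*x^6 dx = 4/7;  ∫_0^1 8*x^4 dx = 8/5;  ∫_0^1 4*x^2 dx = 4/3.
  Sum: 4/7 + 8/5 + 4/3 = 368/105.
  ∫_0^1 u'(x)^2 dx = ∫_0^1 (36*x^4 + 24*x^2 + 4) dx. Term by term:
    ∫_0^1 36*x^4 dx = 36/5;  ∫_0^1 24*x^2 dx = 8;  ∫_0^1 4 dx = 4.
  Sum: 36/5 + 8 + 4 = 96/5.
Adding: ||u||_{H^1}^2 = 368/105 + 96/5 = 2384/105.


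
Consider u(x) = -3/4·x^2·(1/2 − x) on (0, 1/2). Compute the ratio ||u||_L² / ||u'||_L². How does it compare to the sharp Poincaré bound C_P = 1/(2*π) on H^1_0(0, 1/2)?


||u||_L² / ||u'||_L² = sqrt(14)/28 < C_P = 1/(2*π).

u(x) = -3/4·x^2·(1/2 − x), so u'(x) = 3*x*(3*x - 1)/4.
u(x) = -3/4·x^2·(1/2 − x) vanishes at x = 0 and x = 1/2, so u ∈ H^1_0(0, 1/2). Differentiate via the product rule and integrate the resulting polynomials term by term.
  ∫_0^1/2 u² dx = ∫_0^1/2 (9*x^6/16 - 9*x^5/16 + 9*x^4/64) dx. Term by term:
    ∫_0^1/2 9*x^6/16 dx = 9/14336;  ∫_0^1/2 -9*x^5/16 dx = -3/2048;  ∫_0^1/2 9*x^4/64 dx = 9/10240.
  Sum: 9/14336 − 3/2048 + 9/10240 = 3/71680.
  ∫_0^1/2 (u')² dx = ∫_0^1/2 (81*x^4/16 - 27*x^3/8 + 9*x^2/16) dx. Term by term:
    ∫_0^1/2 81*x^4/16 dx = 81/2560;  ∫_0^1/2 -27*x^3/8 dx = -27/512;  ∫_0^1/2 9*x^2/16 dx = 3/128.
  Sum: 81/2560 − 27/512 + 3/128 = 3/1280.
∫_0^1/2 u² dx = 3/71680, so ||u||_L² = sqrt(210)/2240.
∫_0^1/2 (u')² dx = 3/1280, so ||u'||_L² = sqrt(15)/80.
Ratio ||u||_L² / ||u'||_L² = sqrt(14)/28.
Sharp Poincaré constant on H^1_0(0, 1/2) is C_P = L/π = 1/(2*π), achieved by sin(2*π·x).
A polynomial bump cannot attain the sharp Poincaré constant (only the first sine eigenfunction does), so the ratio is strictly less than C_P, consistent with ||u||_L² ≤ C_P ||u'||_L².


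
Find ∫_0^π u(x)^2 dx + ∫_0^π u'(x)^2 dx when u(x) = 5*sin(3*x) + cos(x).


||u||_{H^1(0,π)}^2 = 126*π

u'(x) = -sin(x) + 15*cos(3*x).
Expand u² and (u')² and integrate term by term on (0, π), using: for integers n ≥ 1, ∫_0^π sin²(nx) dx = ∫_0^π cos²(nx) dx = π/2; for n ≠ n', ∫_0^π sin(nx)sin(n'x) dx = ∫_0^π cos(nx)cos(n'x) dx = 0; and by product-to-sum, ∫_0^π sin(nx)cos(n'x) dx = ½∫_0^π [sin((n+n')x) + sin((n−n')x)] dx, which is 0 when n+n' is even and 2n/(n²−n'²) when n+n' is odd (it need not vanish on (0, π)).
  u² squared terms: (5)²·∫sin(3x)² dx = 25·π/2 = 25*π/2;  (1)²·∫cos(x)² dx = 1·π/2 = π/2.
  u² cross terms: 2·(5)·(1)·∫sin(3x)·cos(x) dx = 10·(0) = 0.
  So ∫_0^π u² dx = 25*π/2 + π/2 + 0 = 13*π.
  (u')² squared terms: (-1)²·∫sin(x)² dx = 1·π/2 = π/2;  (15)²·∫cos(3x)² dx = 225·π/2 = 225*π/2.
  (u')² cross terms: 2·(-1)·(15)·∫sin(x)·cos(3x) dx = -30·(0) = 0.
  So ∫_0^π (u')² dx = π/2 + 225*π/2 + 0 = 113*π.
||u||_{H^1}^2 = (13*π) + (113*π) = 126*π.


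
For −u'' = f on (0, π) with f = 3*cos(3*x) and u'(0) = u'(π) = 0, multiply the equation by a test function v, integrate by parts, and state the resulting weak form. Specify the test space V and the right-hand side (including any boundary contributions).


V = H^1(0, π) (no boundary constraint on v; u is determined up to an additive constant); weak form: ∫_0^π u'v' dx = ∫_0^π (3*cos(3*x)) v dx for all v ∈ V.

Multiply both sides by a test function v and integrate from 0 to π:
  ∫_0^π −u''(x) v(x) dx = ∫_0^π f(x) v(x) dx.
Integrate the LHS by parts once:
  ∫_0^π −u'' v dx = −[u'(x) v(x)]_0^π + ∫_0^π u'(x) v'(x) dx.
Thus ∫_0^π u'(x) v'(x) dx = ∫_0^π f(x) v(x) dx + [u'(x) v(x)]_0^π.
Choose V so that boundary terms are either known or forced to vanish.
u has homogeneous Neumann: u'(0) = u'(π) = 0. So [u' v]_0^π = 0·v(π) − 0·v(0) = 0 for any v; take V = H^1(0, π).
Weak formulation: find u (satisfying any essential BC) such that ∫_0^π u'(x) v'(x) dx = ∫_0^π f v dx for all v ∈ V (homogeneous Neumann, so boundary terms vanish).
Substituting f(x) = 3*cos(3*x), the right-hand side is ∫_0^π (3*cos(3*x)) v dx.
Compatibility check (pure Neumann): taking v ≡ 1 ∈ V gives 0 = ∫_0^π f dx + (0) − (0), i.e. ∫_0^π f dx must equal u'(0) − u'(π) = 0. Indeed ∫_0^π (3*cos(3*x)) dx = 0, so the data are compatible. The solution is then unique only up to an additive constant (fix it e.g. by requiring ∫_0^π u dx = 0).


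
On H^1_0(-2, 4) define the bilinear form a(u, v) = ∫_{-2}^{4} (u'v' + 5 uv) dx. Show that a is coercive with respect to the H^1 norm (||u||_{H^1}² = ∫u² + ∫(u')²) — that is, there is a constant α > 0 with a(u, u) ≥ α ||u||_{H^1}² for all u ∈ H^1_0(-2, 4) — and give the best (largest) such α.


α = 1

Coercivity of a(·,·) on H^1_0(-2, 4) means a(u, u) ≥ α ||u||_{H^1}² for every u ∈ H^1_0.
The interval has length L = 6, and Poincaré/coercivity depend only on L. Here a(u, u) = ∫(u')² + (5)·∫u².
Here c = 5 ≥ 1, so a(u,u) = ∫(u')² + c∫u² ≥ ∫(u')² + ∫u² = ||u||_{H^1}², i.e. α = 1 works. No larger α is possible: a(u,u) ≥ α||u||_{H^1}² means (1−α)∫(u')² ≥ (α−c)∫u², and for the modes u_n = sin(nπ(x−x₀)/L) (x₀ the left endpoint) one has ∫u_n²/∫(u_n')² = (L/(nπ))² → 0, so a(u_n,u_n)/||u_n||_{H^1}² → 1. Hence the optimal constant is α = 1.
Therefore α = 1.


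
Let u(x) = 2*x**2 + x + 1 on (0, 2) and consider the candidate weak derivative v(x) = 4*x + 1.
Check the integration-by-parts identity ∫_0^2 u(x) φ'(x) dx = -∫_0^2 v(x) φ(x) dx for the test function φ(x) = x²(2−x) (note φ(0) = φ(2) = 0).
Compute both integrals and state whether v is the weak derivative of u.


LHS = -116/15, RHS = -116/15. Yes, v = u' weakly.

u(x) = 2*x**2 + x + 1, classical derivative u'(x) = 4*x + 1.
φ(x) = x²(2−x), so φ'(x) = x*(4 - 3*x).
Note φ(0) = φ(2) = 0, so the boundary term u·φ vanishes.
LHS = ∫_0^2 u(x) φ'(x) dx = ∫_0^2 (-6*x^4 + 5*x^3 + x^2 + 4*x) dx. Term by term:
  ∫_0^2 -6*x^4 dx = -192/5;  ∫_0^2 5*x^3 dx = 20;  ∫_0^2 x^2 dx = 8/3;
  ∫_0^2 4*x dx = 8.
Sum: -192/5 + 20 + 8/3 + 8 = -116/15.
So LHS = -116/15.
∫_0^2 v(x) φ(x) dx = ∫_0^2 (-4*x^4 + 7*x^3 + 2*x^2) dx. Term by term:
  ∫_0^2 -4*x^4 dx = -128/5;  ∫_0^2 7*x^3 dx = 28;  ∫_0^2 2*x^2 dx = 16/3.
Sum: -128/5 + 28 + 16/3 = 116/15.
So RHS = -∫_0^2 v(x) φ(x) dx = -116/15.
LHS = RHS, so the identity holds for this test φ.
Moreover u is smooth here and v(x) = u'(x) = 4*x + 1 pointwise, so the identity holds for every test function. Hence v is the weak derivative of u.


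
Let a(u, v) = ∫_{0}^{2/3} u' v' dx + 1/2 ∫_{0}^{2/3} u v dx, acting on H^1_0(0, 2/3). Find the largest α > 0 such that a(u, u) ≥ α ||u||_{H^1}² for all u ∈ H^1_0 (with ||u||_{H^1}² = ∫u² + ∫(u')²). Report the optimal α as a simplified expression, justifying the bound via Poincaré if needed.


α = (2 + 9*π^2)/(4 + 9*π^2)

Coercivity of a(·,·) on H^1_0(0, 2/3) means a(u, u) ≥ α ||u||_{H^1}² for every u ∈ H^1_0.
The interval has length L = 2/3, and Poincaré/coercivity depend only on L. Here a(u, u) = ∫(u')² + (1/2)·∫u².
Here 0 < c = 1/2 < 1. The condition a(u,u) ≥ α||u||_{H^1}² reads (1−α)∫(u')² ≥ (α−c)∫u². Any admissible α is ≤ 1 (rapidly oscillating u have ∫u²/∫(u')² → 0), and α = 1 would force 0 ≥ (1−c)∫u², impossible since c < 1; so 1−α > 0. By the sharp Poincaré inequality on H^1_0 of an interval of length L, ∫(u')² ≥ (π/L)²∫u² with equality for the first sine mode sin(π(x−x₀)/L) (x₀ the left endpoint), so the inequality holds for all u iff (1−α)(π/L)² ≥ α − c, i.e. α ≤ ((π/L)² + c)/((π/L)² + 1) = (1 + c(L/π)²)/(1 + (L/π)²). With (π/L)² = 9*π^2/4 and c = 1/2, the largest admissible constant is α = ((π/L)² + c)/((π/L)² + 1).
Simplifying, α = (2 + 9*π^2)/(4 + 9*π^2).


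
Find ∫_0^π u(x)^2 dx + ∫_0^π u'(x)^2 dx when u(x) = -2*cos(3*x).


||u||_{H^1(0,π)}^2 = 20*π

u'(x) = 6*sin(3*x).
Expand u² and (u')² and integrate term by term on (0, π), using: for integers n ≥ 1, ∫_0^π sin²(nx) dx = ∫_0^π cos²(nx) dx = π/2; for n ≠ n', ∫_0^π sin(nx)sin(n'x) dx = ∫_0^π cos(nx)cos(n'x) dx = 0; and by product-to-sum, ∫_0^π sin(nx)cos(n'x) dx = ½∫_0^π [sin((n+n')x) + sin((n−n')x)] dx, which is 0 when n+n' is even and 2n/(n²−n'²) when n+n' is odd (it need not vanish on (0, π)).
  u² squared terms: (-2)²·∫cos(3x)² dx = 4·π/2 = 2*π.
  So ∫_0^π u² dx = 2*π.
  (u')² squared terms: (6)²·∫sin(3x)² dx = 36·π/2 = 18*π.
  So ∫_0^π (u')² dx = 18*π.
||u||_{H^1}^2 = (2*π) + (18*π) = 20*π.


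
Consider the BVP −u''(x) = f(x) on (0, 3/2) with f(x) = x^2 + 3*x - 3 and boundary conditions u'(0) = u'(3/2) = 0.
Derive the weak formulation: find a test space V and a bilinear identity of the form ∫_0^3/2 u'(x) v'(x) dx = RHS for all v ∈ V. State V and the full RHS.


V = H^1(0, 3/2) (no boundary constraint on v; u is determined up to an additive constant); weak form: ∫_0^3/2 u'v' dx = ∫_0^3/2 (x^2 + 3*x - 3) v dx for all v ∈ V.

Multiply both sides by a test function v and integrate from 0 to 3/2:
  ∫_0^3/2 −u''(x) v(x) dx = ∫_0^3/2 f(x) v(x) dx.
Integrate the LHS by parts once:
  ∫_0^3/2 −u'' v dx = −[u'(x) v(x)]_0^3/2 + ∫_0^3/2 u'(x) v'(x) dx.
Thus ∫_0^3/2 u'(x) v'(x) dx = ∫_0^3/2 f(x) v(x) dx + [u'(x) v(x)]_0^3/2.
Choose V so that boundary terms are either known or forced to vanish.
u has homogeneous Neumann: u'(0) = u'(3/2) = 0. So [u' v]_0^3/2 = 0·v(3/2) − 0·v(0) = 0 for any v; take V = H^1(0, 3/2).
Weak formulation: find u (satisfying any essential BC) such that ∫_0^3/2 u'(x) v'(x) dx = ∫_0^3/2 f v dx for all v ∈ V (homogeneous Neumann, so boundary terms vanish).
Substituting f(x) = x^2 + 3*x - 3, the right-hand side is ∫_0^3/2 (x^2 + 3*x - 3) v dx.
Compatibility check (pure Neumann): taking v ≡ 1 ∈ V gives 0 = ∫_0^3/2 f dx + (0) − (0), i.e. ∫_0^3/2 f dx must equal u'(0) − u'(3/2) = 0. Indeed ∫_0^3/2 (x^2 + 3*x - 3) dx = 0, so the data are compatible. The solution is then unique only up to an additive constant (fix it e.g. by requiring ∫_0^3/2 u dx = 0).


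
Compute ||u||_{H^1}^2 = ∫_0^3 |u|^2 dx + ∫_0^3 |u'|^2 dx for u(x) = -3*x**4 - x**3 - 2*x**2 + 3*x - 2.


||u||_{H^1}^2 = 2384733/28

The H^1 norm (squared) on an interval (0, L) is
  ||u||_{H^1}^2 = ∫_0^L u(x)^2 dx + ∫_0^L u'(x)^2 dx.
Compute u'(x) = -12*x**3 - 3*x**2 - 4*x + 3.
Then u(x)^2 = 9*x**8 + 6*x**7 + 13*x**6 - 14*x**5 + 10*x**4 - 8*x**3 + 17*x**2 - 12*x + 4 and u'(x)^2 = 144*x**6 + 72*x**5 + 105*x**4 - 48*x**3 - 2*x**2 - 24*x + 9.
Integrate each monomial from 0 to 3 using ∫_0^3 c·x^n dx = c·3^(n+1)/(n+1):
  ∫_0^3 u(x)^2 dx = ∫_0^3 (9*x^8 + 6*x^7 + 13*x^6 - 14*x^5 + 10*x^4 - 8*x^3 + 17*x^2 - 12*x + 4) dx. Term by term:
    ∫_0^3 9*x^8 dx = 19683;  ∫_0^3 6*x^7 dx = 19683/4;  ∫_0^3 13*x^6 dx = 28431/7;
    ∫_0^3 -14*x^5 dx = -1701;  ∫_0^3 10*x^4 dx = 486;  ∫_0^3 -8*x^3 dx = -162;
    ∫_0^3 17*x^2 dx = 153;  ∫_0^3 -12*x dx = -54;  ∫_0^3 4 dx = 12.
  Sum: 19683 + 19683/4 + 28431/7 − 1701 + 486 − 162 + 153 − 54 + 12 = 767181/28.
  ∫_0^3 u'(x)^2 dx = ∫_0^3 (144*x^6 + 72*x^5 + 105*x^4 - 48*x^3 - 2*x^2 - 24*x + 9) dx. Term by term:
    ∫_0^3 144*x^6 dx = 314928/7;  ∫_0^3 72*x^5 dx = 8748;  ∫_0^3 105*x^4 dx = 5103;
    ∫_0^3 -48*x^3 dx = -972;  ∫_0^3 -2*x^2 dx = -18;  ∫_0^3 -24*x dx = -108;
    ∫_0^3 9 dx = 27.
  Sum: 314928/7 + 8748 + 5103 − 972 − 18 − 108 + 27 = 404388/7.
Adding: ||u||_{H^1}^2 = 767181/28 + 404388/7 = 2384733/28.


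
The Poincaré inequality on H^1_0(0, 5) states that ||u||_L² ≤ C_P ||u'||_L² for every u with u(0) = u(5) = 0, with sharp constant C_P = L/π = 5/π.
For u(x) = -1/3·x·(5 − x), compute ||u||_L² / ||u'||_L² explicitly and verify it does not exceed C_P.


||u||_L² / ||u'||_L² = sqrt(10)/2 < C_P = 5/π.

u(x) = -1/3·x·(5 − x), so u'(x) = 2*x/3 - 5/3.
u(x) = -1/3·x·(5 − x) vanishes at x = 0 and x = 5, so u ∈ H^1_0(0, 5). Differentiate via the product rule and integrate the resulting polynomials term by term.
  ∫_0^5 u² dx = ∫_0^5 (x^4/9 - 10*x^3/9 + 25*x^2/9) dx. Term by term:
    ∫_0^5 x^4/9 dx = 625/9;  ∫_0^5 -10*x^3/9 dx = -3125/18;  ∫_0^5 25*x^2/9 dx = 3125/27.
  Sum: 625/9 − 3125/18 + 3125/27 = 625/54.
  ∫_0^5 (u')² dx = ∫_0^5 (4*x^2/9 - 20*x/9 + 25/9) dx. Term by term:
    ∫_0^5 4*x^2/9 dx = 500/27;  ∫_0^5 -20*x/9 dx = -250/9;  ∫_0^5 25/9 dx = 125/9.
  Sum: 500/27 − 250/9 + 125/9 = 125/27.
∫_0^5 u² dx = 625/54, so ||u||_L² = 25*sqrt(6)/18.
∫_0^5 (u')² dx = 125/27, so ||u'||_L² = 5*sqrt(15)/9.
Ratio ||u||_L² / ||u'||_L² = sqrt(10)/2.
Sharp Poincaré constant on H^1_0(0, 5) is C_P = L/π = 5/π, achieved by sin(π/5·x).
A polynomial bump cannot attain the sharp Poincaré constant (only the first sine eigenfunction does), so the ratio is strictly less than C_P, consistent with ||u||_L² ≤ C_P ||u'||_L².


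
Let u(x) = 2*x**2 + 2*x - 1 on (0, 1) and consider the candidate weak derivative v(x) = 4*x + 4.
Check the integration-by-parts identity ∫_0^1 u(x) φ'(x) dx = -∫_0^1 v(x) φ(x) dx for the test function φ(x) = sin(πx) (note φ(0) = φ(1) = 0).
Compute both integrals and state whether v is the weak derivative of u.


LHS = -8/π, RHS = -12/π. No, v is not the weak derivative of u.

u(x) = 2*x**2 + 2*x - 1, classical derivative u'(x) = 4*x + 2.
φ(x) = sin(πx), so φ'(x) = π*cos(π*x).
Note φ(0) = φ(1) = 0, so the boundary term u·φ vanishes.
LHS = ∫_0^1 u(x) φ'(x) dx = ∫_0^1 (2*π*x^2*cos(π*x) + 2*π*x*cos(π*x) - π*cos(π*x)) dx. Term by term:
  ∫_0^1 -π*cos(π*x) dx = 0;  ∫_0^1 2*π*x*cos(π*x) dx = -4/π;  ∫_0^1 2*π*x^2*cos(π*x) dx = -4/π.
Sum: 0 − 4/π − 4/π = -8/π.
So LHS = -8/π.
∫_0^1 v(x) φ(x) dx = ∫_0^1 (4*x*sin(π*x) + 4*sin(π*x)) dx. Term by term:
  ∫_0^1 4*sin(π*x) dx = 8/π;  ∫_0^1 4*x*sin(π*x) dx = 4/π.
Sum: 8/π + 4/π = 12/π.
So RHS = -∫_0^1 v(x) φ(x) dx = -12/π.
LHS − RHS = 4/π ≠ 0, so the identity fails.
(For a valid weak derivative the identity must hold for EVERY test function, in particular this one. The failure shows v is NOT the weak derivative of u.)
Correct weak derivative would be u'(x) = 4*x + 2.


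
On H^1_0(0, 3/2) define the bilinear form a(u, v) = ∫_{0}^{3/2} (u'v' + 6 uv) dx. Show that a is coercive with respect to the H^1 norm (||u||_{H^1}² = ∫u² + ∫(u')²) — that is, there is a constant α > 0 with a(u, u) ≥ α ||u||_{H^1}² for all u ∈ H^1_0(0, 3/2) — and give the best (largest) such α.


α = 1

Coercivity of a(·,·) on H^1_0(0, 3/2) means a(u, u) ≥ α ||u||_{H^1}² for every u ∈ H^1_0.
The interval has length L = 3/2, and Poincaré/coercivity depend only on L. Here a(u, u) = ∫(u')² + (6)·∫u².
Here c = 6 ≥ 1, so a(u,u) = ∫(u')² + c∫u² ≥ ∫(u')² + ∫u² = ||u||_{H^1}², i.e. α = 1 works. No larger α is possible: a(u,u) ≥ α||u||_{H^1}² means (1−α)∫(u')² ≥ (α−c)∫u², and for the modes u_n = sin(nπ(x−x₀)/L) (x₀ the left endpoint) one has ∫u_n²/∫(u_n')² = (L/(nπ))² → 0, so a(u_n,u_n)/||u_n||_{H^1}² → 1. Hence the optimal constant is α = 1.
Therefore α = 1.


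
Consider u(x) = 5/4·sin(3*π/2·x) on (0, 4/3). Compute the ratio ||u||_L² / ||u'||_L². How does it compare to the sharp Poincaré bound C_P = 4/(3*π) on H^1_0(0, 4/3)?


||u||_L² / ||u'||_L² = 2/(3*π) < C_P = 4/(3*π).

u(x) = 5/4·sin(3*π/2·x), so u'(x) = 15*π*cos(3*π*x/2)/8.
Writing u(x) = A·sin(kπx/L) with A = 5/4 and k = 2, use ∫_0^L sin²(kπx/L) dx = L/2 and ∫_0^L cos²(kπx/L) dx = L/2.
u² = 25/16·sin²(3*π/2·x) and (u')² = 225*π^2/64·cos²(3*π/2·x), and each of sin², cos² integrates to L/2 = 2/3 over (0, 4/3).
∫_0^4/3 u² dx = 25/24, so ||u||_L² = 5*sqrt(6)/12.
∫_0^4/3 (u')² dx = 75*π^2/32, so ||u'||_L² = 5*sqrt(6)*π/8.
Ratio ||u||_L² / ||u'||_L² = 2/(3*π).
Sharp Poincaré constant on H^1_0(0, 4/3) is C_P = L/π = 4/(3*π), achieved by sin(3*π/4·x).
This is the k = 2 harmonic; the ratio L/(kπ) is strictly less than C_P = L/π, consistent with the sharp inequality ||u||_L² ≤ C_P ||u'||_L².


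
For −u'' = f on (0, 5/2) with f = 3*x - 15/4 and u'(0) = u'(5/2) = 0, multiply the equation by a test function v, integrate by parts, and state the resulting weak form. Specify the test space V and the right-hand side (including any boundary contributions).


V = H^1(0, 5/2) (no boundary constraint on v; u is determined up to an additive constant); weak form: ∫_0^5/2 u'v' dx = ∫_0^5/2 (3*x - 15/4) v dx for all v ∈ V.

Multiply both sides by a test function v and integrate from 0 to 5/2:
  ∫_0^5/2 −u''(x) v(x) dx = ∫_0^5/2 f(x) v(x) dx.
Integrate the LHS by parts once:
  ∫_0^5/2 −u'' v dx = −[u'(x) v(x)]_0^5/2 + ∫_0^5/2 u'(x) v'(x) dx.
Thus ∫_0^5/2 u'(x) v'(x) dx = ∫_0^5/2 f(x) v(x) dx + [u'(x) v(x)]_0^5/2.
Choose V so that boundary terms are either known or forced to vanish.
u has homogeneous Neumann: u'(0) = u'(5/2) = 0. So [u' v]_0^5/2 = 0·v(5/2) − 0·v(0) = 0 for any v; take V = H^1(0, 5/2).
Weak formulation: find u (satisfying any essential BC) such that ∫_0^5/2 u'(x) v'(x) dx = ∫_0^5/2 f v dx for all v ∈ V (homogeneous Neumann, so boundary terms vanish).
Substituting f(x) = 3*x - 15/4, the right-hand side is ∫_0^5/2 (3*x - 15/4) v dx.
Compatibility check (pure Neumann): taking v ≡ 1 ∈ V gives 0 = ∫_0^5/2 f dx + (0) − (0), i.e. ∫_0^5/2 f dx must equal u'(0) − u'(5/2) = 0. Indeed ∫_0^5/2 (3*x - 15/4) dx = 0, so the data are compatible. The solution is then unique only up to an additive constant (fix it e.g. by requiring ∫_0^5/2 u dx = 0).


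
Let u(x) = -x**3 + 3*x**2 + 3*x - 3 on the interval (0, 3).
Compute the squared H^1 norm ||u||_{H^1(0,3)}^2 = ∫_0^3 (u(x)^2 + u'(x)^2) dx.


||u||_{H^1}^2 = 4887/35

The H^1 norm (squared) on an interval (0, L) is
  ||u||_{H^1}^2 = ∫_0^L u(x)^2 dx + ∫_0^L u'(x)^2 dx.
Compute u'(x) = -3*x**2 + 6*x + 3.
Then u(x)^2 = x**6 - 6*x**5 + 3*x**4 + 24*x**3 - 9*x**2 - 18*x + 9 and u'(x)^2 = 9*x**4 - 36*x**3 + 18*x**2 + 36*x + 9.
Integrate each monomial from 0 to 3 using ∫_0^3 c·x^n dx = c·3^(n+1)/(n+1):
  ∫_0^3 u(x)^2 dx = ∫_0^3 (x^6 - 6*x^5 + 3*x^4 + 24*x^3 - 9*x^2 - 18*x + 9) dx. Term by term:
    ∫_0^3 x^6 dx = 2187/7;  ∫_0^3 -6*x^5 dx = -729;  ∫_0^3 3*x^4 dx = 729/5;
    ∫_0^3 24*x^3 dx = 486;  ∫_0^3 -9*x^2 dx = -81;  ∫_0^3 -18*x dx = -81;
    ∫_0^3 9 dx = 27.
  Sum: 2187/7 − 729 + 729/5 + 486 − 81 − 81 + 27 = 2808/35.
  ∫_0^3 u'(x)^2 dx = ∫_0^3 (9*x^4 - 36*x^3 + 18*x^2 + 36*x + 9) dx. Term by term:
    ∫_0^3 9*x^4 dx = 2187/5;  ∫_0^3 -36*x^3 dx = -729;  ∫_0^3 18*x^2 dx = 162;
    ∫_0^3 36*x dx = 162;  ∫_0^3 9 dx = 27.
  Sum: 2187/5 − 729 + 162 + 162 + 27 = 297/5.
Adding: ||u||_{H^1}^2 = 2808/35 + 297/5 = 4887/35.


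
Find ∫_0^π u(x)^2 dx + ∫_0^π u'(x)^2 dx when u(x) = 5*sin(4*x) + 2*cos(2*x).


||u||_{H^1(0,π)}^2 = 445*π/2

u'(x) = -4*sin(2*x) + 20*cos(4*x).
Expand u² and (u')² and integrate term by term on (0, π), using: for integers n ≥ 1, ∫_0^π sin²(nx) dx = ∫_0^π cos²(nx) dx = π/2; for n ≠ n', ∫_0^π sin(nx)sin(n'x) dx = ∫_0^π cos(nx)cos(n'x) dx = 0; and by product-to-sum, ∫_0^π sin(nx)cos(n'x) dx = ½∫_0^π [sin((n+n')x) + sin((n−n')x)] dx, which is 0 when n+n' is even and 2n/(n²−n'²) when n+n' is odd (it need not vanish on (0, π)).
  u² squared terms: (2)²·∫cos(2x)² dx = 4·π/2 = 2*π;  (5)²·∫sin(4x)² dx = 25·π/2 = 25*π/2.
  u² cross terms: 2·(2)·(5)·∫cos(2x)·sin(4x) dx = 20·(0) = 0.
  So ∫_0^π u² dx = 2*π + 25*π/2 + 0 = 29*π/2.
  (u')² squared terms: (-4)²·∫sin(2x)² dx = 16·π/2 = 8*π;  (20)²·∫cos(4x)² dx = 400·π/2 = 200*π.
  (u')² cross terms: 2·(-4)·(20)·∫sin(2x)·cos(4x) dx = -160·(0) = 0.
  So ∫_0^π (u')² dx = 8*π + 200*π + 0 = 208*π.
||u||_{H^1}^2 = (29*π/2) + (208*π) = 445*π/2.


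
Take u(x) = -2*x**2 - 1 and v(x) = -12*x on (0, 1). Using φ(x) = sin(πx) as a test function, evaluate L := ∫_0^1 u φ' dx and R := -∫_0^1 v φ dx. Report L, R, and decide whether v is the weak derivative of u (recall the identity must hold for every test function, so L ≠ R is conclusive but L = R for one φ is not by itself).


LHS = 4/π, RHS = 12/π. No, v is not the weak derivative of u.

u(x) = -2*x**2 - 1, classical derivative u'(x) = -4*x.
φ(x) = sin(πx), so φ'(x) = π*cos(π*x).
Note φ(0) = φ(1) = 0, so the boundary term u·φ vanishes.
LHS = ∫_0^1 u(x) φ'(x) dx = ∫_0^1 (-2*π*x^2*cos(π*x) - π*cos(π*x)) dx. Term by term:
  ∫_0^1 -π*cos(π*x) dx = 0;  ∫_0^1 -2*π*x^2*cos(π*x) dx = 4/π.
Sum: 0 + 4/π = 4/π.
So LHS = 4/π.
∫_0^1 v(x) φ(x) dx = ∫_0^1 (-12*x*sin(π*x)) dx. Term by term:
  ∫_0^1 -12*x*sin(π*x) dx = -12/π.
So RHS = -∫_0^1 v(x) φ(x) dx = 12/π.
LHS − RHS = -8/π ≠ 0, so the identity fails.
(For a valid weak derivative the identity must hold for EVERY test function, in particular this one. The failure shows v is NOT the weak derivative of u.)
Correct weak derivative would be u'(x) = -4*x.


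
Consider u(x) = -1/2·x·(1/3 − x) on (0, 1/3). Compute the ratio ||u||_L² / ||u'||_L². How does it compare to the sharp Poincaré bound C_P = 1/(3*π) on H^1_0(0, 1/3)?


||u||_L² / ||u'||_L² = sqrt(10)/30 < C_P = 1/(3*π).

u(x) = -1/2·x·(1/3 − x), so u'(x) = x - 1/6.
u(x) = -1/2·x·(1/3 − x) vanishes at x = 0 and x = 1/3, so u ∈ H^1_0(0, 1/3). Differentiate via the product rule and integrate the resulting polynomials term by term.
  ∫_0^1/3 u² dx = ∫_0^1/3 (x^4/4 - x^3/6 + x^2/36) dx. Term by term:
    ∫_0^1/3 x^4/4 dx = 1/4860;  ∫_0^1/3 -x^3/6 dx = -1/1944;  ∫_0^1/3 x^2/36 dx = 1/2916.
  Sum: 1/4860 − 1/1944 + 1/2916 = 1/29160.
  ∫_0^1/3 (u')² dx = ∫_0^1/3 (x^2 - x/3 + 1/36) dx. Term by term:
    ∫_0^1/3 x^2 dx = 1/81;  ∫_0^1/3 -x/3 dx = -1/54;  ∫_0^1/3 1/36 dx = 1/108.
  Sum: 1/81 − 1/54 + 1/108 = 1/324.
∫_0^1/3 u² dx = 1/29160, so ||u||_L² = sqrt(10)/540.
∫_0^1/3 (u')² dx = 1/324, so ||u'||_L² = 1/18.
Ratio ||u||_L² / ||u'||_L² = sqrt(10)/30.
Sharp Poincaré constant on H^1_0(0, 1/3) is C_P = L/π = 1/(3*π), achieved by sin(3*π·x).
A polynomial bump cannot attain the sharp Poincaré constant (only the first sine eigenfunction does), so the ratio is strictly less than C_P, consistent with ||u||_L² ≤ C_P ||u'||_L².


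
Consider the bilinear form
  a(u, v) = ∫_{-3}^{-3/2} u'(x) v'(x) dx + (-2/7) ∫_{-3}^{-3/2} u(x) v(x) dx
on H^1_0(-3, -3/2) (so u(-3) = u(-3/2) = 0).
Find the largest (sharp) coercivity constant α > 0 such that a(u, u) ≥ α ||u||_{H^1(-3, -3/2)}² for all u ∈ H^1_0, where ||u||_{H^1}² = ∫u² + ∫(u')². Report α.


α = 2*(-9 + 14*π^2)/(7*(9 + 4*π^2))

Coercivity of a(·,·) on H^1_0(-3, -3/2) means a(u, u) ≥ α ||u||_{H^1}² for every u ∈ H^1_0.
The interval has length L = 3/2, and Poincaré/coercivity depend only on L. Here a(u, u) = ∫(u')² + (-2/7)·∫u².
Here c = -2/7 < 0 with |c| < (π/L)² = 4*π^2/9, so coercivity still holds. The condition a(u,u) ≥ α||u||_{H^1}² reads (1−α)∫(u')² ≥ (α−c)∫u². Any admissible α is ≤ 1 (rapidly oscillating u have ∫u²/∫(u')² → 0), and α = 1 would force 0 ≥ (1−c)∫u², impossible since c < 1; so 1−α > 0. By the sharp Poincaré inequality on H^1_0 of an interval of length L, ∫(u')² ≥ (π/L)²∫u² with equality for the first sine mode sin(π(x−x₀)/L) (x₀ the left endpoint), so the inequality holds for all u iff (1−α)(π/L)² ≥ α − c, i.e. α ≤ ((π/L)² + c)/((π/L)² + 1) = (1 + c(L/π)²)/(1 + (L/π)²). (Direct route, valid since c ≤ 0: Poincaré gives c∫u² ≥ c(L/π)²∫(u')², so a(u,u) ≥ (1 + c(L/π)²)∫(u')², while ||u||_{H^1}² ≤ (1 + (L/π)²)∫(u')²; dividing yields the same α.) With (π/L)² = 4*π^2/9 and c = -2/7, the largest admissible constant is α = ((π/L)² + c)/((π/L)² + 1).
Simplifying, α = 2*(-9 + 14*π^2)/(7*(9 + 4*π^2)).


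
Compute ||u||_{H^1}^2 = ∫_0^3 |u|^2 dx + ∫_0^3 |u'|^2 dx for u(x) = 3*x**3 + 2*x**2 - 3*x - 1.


||u||_{H^1}^2 = 579009/70

The H^1 norm (squared) on an interval (0, L) is
  ||u||_{H^1}^2 = ∫_0^L u(x)^2 dx + ∫_0^L u'(x)^2 dx.
Compute u'(x) = 9*x**2 + 4*x - 3.
Then u(x)^2 = 9*x**6 + 12*x**5 - 14*x**4 - 18*x**3 + 5*x**2 + 6*x + 1 and u'(x)^2 = 81*x**4 + 72*x**3 - 38*x**2 - 24*x + 9.
Integrate each monomial from 0 to 3 using ∫_0^3 c·x^n dx = c·3^(n+1)/(n+1):
  ∫_0^3 u(x)^2 dx = ∫_0^3 (9*x^6 + 12*x^5 - 14*x^4 - 18*x^3 + 5*x^2 + 6*x + 1) dx. Term by term:
    ∫_0^3 9*x^6 dx = 19683/7;  ∫_0^3 12*x^5 dx = 1458;  ∫_0^3 -14*x^4 dx = -3402/5;
    ∫_0^3 -18*x^3 dx = -729/2;  ∫_0^3 5*x^2 dx = 45;  ∫_0^3 6*x dx = 27;
    ∫_0^3 1 dx = 3.
  Sum: 19683/7 + 1458 − 3402/5 − 729/2 + 45 + 27 + 3 = 230997/70.
  ∫_0^3 u'(x)^2 dx = ∫_0^3 (81*x^4 + 72*x^3 - 38*x^2 - 24*x + 9) dx. Term by term:
    ∫_0^3 81*x^4 dx = 19683/5;  ∫_0^3 72*x^3 dx = 1458;  ∫_0^3 -38*x^2 dx = -342;
    ∫_0^3 -24*x dx = -108;  ∫_0^3 9 dx = 27.
  Sum: 19683/5 + 1458 − 342 − 108 + 27 = 24858/5.
Adding: ||u||_{H^1}^2 = 230997/70 + 24858/5 = 579009/70.


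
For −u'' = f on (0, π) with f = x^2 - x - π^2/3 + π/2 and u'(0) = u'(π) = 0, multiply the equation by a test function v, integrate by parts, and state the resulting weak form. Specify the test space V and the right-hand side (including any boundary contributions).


V = H^1(0, π) (no boundary constraint on v; u is determined up to an additive constant); weak form: ∫_0^π u'v' dx = ∫_0^π (x^2 - x - π^2/3 + π/2) v dx for all v ∈ V.

Multiply both sides by a test function v and integrate from 0 to π:
  ∫_0^π −u''(x) v(x) dx = ∫_0^π f(x) v(x) dx.
Integrate the LHS by parts once:
  ∫_0^π −u'' v dx = −[u'(x) v(x)]_0^π + ∫_0^π u'(x) v'(x) dx.
Thus ∫_0^π u'(x) v'(x) dx = ∫_0^π f(x) v(x) dx + [u'(x) v(x)]_0^π.
Choose V so that boundary terms are either known or forced to vanish.
u has homogeneous Neumann: u'(0) = u'(π) = 0. So [u' v]_0^π = 0·v(π) − 0·v(0) = 0 for any v; take V = H^1(0, π).
Weak formulation: find u (satisfying any essential BC) such that ∫_0^π u'(x) v'(x) dx = ∫_0^π f v dx for all v ∈ V (homogeneous Neumann, so boundary terms vanish).
Substituting f(x) = x^2 - x - π^2/3 + π/2, the right-hand side is ∫_0^π (x^2 - x - π^2/3 + π/2) v dx.
Compatibility check (pure Neumann): taking v ≡ 1 ∈ V gives 0 = ∫_0^π f dx + (0) − (0), i.e. ∫_0^π f dx must equal u'(0) − u'(π) = 0. Indeed ∫_0^π (x^2 - x - π^2/3 + π/2) dx = 0, so the data are compatible. The solution is then unique only up to an additive constant (fix it e.g. by requiring ∫_0^π u dx = 0).


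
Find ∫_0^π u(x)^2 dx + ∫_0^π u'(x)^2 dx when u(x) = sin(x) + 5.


||u||_{H^1(0,π)}^2 = 20 + 26*π

u'(x) = cos(x).
Expand u² and (u')² and integrate term by term on (0, π), using: for integers n ≥ 1, ∫_0^π sin²(nx) dx = ∫_0^π cos²(nx) dx = π/2; for n ≠ n', ∫_0^π sin(nx)sin(n'x) dx = ∫_0^π cos(nx)cos(n'x) dx = 0; and by product-to-sum, ∫_0^π sin(nx)cos(n'x) dx = ½∫_0^π [sin((n+n')x) + sin((n−n')x)] dx, which is 0 when n+n' is even and 2n/(n²−n'²) when n+n' is odd (it need not vanish on (0, π)). For the constant mode: ∫_0^π 1 dx = π, ∫_0^π cos(nx) dx = 0, ∫_0^π sin(nx) dx = (1−(−1)^n)/n.
  u² squared terms: (5)²·∫1 dx = 25·π = 25*π;  (1)²·∫sin(x)² dx = 1·π/2 = π/2.
  u² cross terms: 2·(5)·(1)·∫1·sin(x) dx = 10·(2) = 20.
  So ∫_0^π u² dx = 25*π + π/2 + 20 = 20 + 51*π/2.
  (u')² squared terms: (1)²·∫cos(x)² dx = 1·π/2 = π/2.
  So ∫_0^π (u')² dx = π/2.
||u||_{H^1}^2 = (20 + 51*π/2) + (π/2) = 20 + 26*π.


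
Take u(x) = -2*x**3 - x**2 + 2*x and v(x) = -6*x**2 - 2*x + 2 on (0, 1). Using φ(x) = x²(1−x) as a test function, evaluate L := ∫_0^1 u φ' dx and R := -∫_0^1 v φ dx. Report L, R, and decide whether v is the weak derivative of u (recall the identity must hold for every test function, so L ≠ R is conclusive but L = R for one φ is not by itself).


LHS = 2/15, RHS = 2/15. Yes, v = u' weakly.

u(x) = -2*x**3 - x**2 + 2*x, classical derivative u'(x) = -6*x**2 - 2*x + 2.
φ(x) = x²(1−x), so φ'(x) = x*(2 - 3*x).
Note φ(0) = φ(1) = 0, so the boundary term u·φ vanishes.
LHS = ∫_0^1 u(x) φ'(x) dx = ∫_0^1 (6*x^5 - x^4 - 8*x^3 + 4*x^2) dx. Term by term:
  ∫_0^1 6*x^5 dx = 1;  ∫_0^1 -x^4 dx = -1/5;  ∫_0^1 -8*x^3 dx = -2;
  ∫_0^1 4*x^2 dx = 4/3.
Sum: 1 − 1/5 − 2 + 4/3 = 2/15.
So LHS = 2/15.
∫_0^1 v(x) φ(x) dx = ∫_0^1 (6*x^5 - 4*x^4 - 4*x^3 + 2*x^2) dx. Term by term:
  ∫_0^1 6*x^5 dx = 1;  ∫_0^1 -4*x^4 dx = -4/5;  ∫_0^1 -4*x^3 dx = -1;
  ∫_0^1 2*x^2 dx = 2/3.
Sum: 1 − 4/5 − 1 + 2/3 = -2/15.
So RHS = -∫_0^1 v(x) φ(x) dx = 2/15.
LHS = RHS, so the identity holds for this test φ.
Moreover u is smooth here and v(x) = u'(x) = -6*x**2 - 2*x + 2 pointwise, so the identity holds for every test function. Hence v is the weak derivative of u.


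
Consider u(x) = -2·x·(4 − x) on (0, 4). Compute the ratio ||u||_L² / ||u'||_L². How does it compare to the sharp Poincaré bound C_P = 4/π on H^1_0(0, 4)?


||u||_L² / ||u'||_L² = 2*sqrt(10)/5 < C_P = 4/π.

u(x) = -2·x·(4 − x), so u'(x) = 4*x - 8.
u(x) = -2·x·(4 − x) vanishes at x = 0 and x = 4, so u ∈ H^1_0(0, 4). Differentiate via the product rule and integrate the resulting polynomials term by term.
  ∫_0^4 u² dx = ∫_0^4 (4*x^4 - 32*x^3 + 64*x^2) dx. Term by term:
    ∫_0^4 4*x^4 dx = 4096/5;  ∫_0^4 -32*x^3 dx = -2048;  ∫_0^4 64*x^2 dx = 4096/3.
  Sum: 4096/5 − 2048 + 4096/3 = 2048/15.
  ∫_0^4 (u')² dx = ∫_0^4 (16*x^2 - 64*x + 64) dx. Term by term:
    ∫_0^4 16*x^2 dx = 1024/3;  ∫_0^4 -64*x dx = -512;  ∫_0^4 64 dx = 256.
  Sum: 1024/3 − 512 + 256 = 256/3.
∫_0^4 u² dx = 2048/15, so ||u||_L² = 32*sqrt(30)/15.
∫_0^4 (u')² dx = 256/3, so ||u'||_L² = 16*sqrt(3)/3.
Ratio ||u||_L² / ||u'||_L² = 2*sqrt(10)/5.
Sharp Poincaré constant on H^1_0(0, 4) is C_P = L/π = 4/π, achieved by sin(π/4·x).
A polynomial bump cannot attain the sharp Poincaré constant (only the first sine eigenfunction does), so the ratio is strictly less than C_P, consistent with ||u||_L² ≤ C_P ||u'||_L².


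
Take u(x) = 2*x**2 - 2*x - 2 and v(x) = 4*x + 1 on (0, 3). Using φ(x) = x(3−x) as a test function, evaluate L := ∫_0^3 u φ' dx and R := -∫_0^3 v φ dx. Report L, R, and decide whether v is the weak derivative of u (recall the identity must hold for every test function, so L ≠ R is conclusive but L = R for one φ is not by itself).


LHS = -18, RHS = -63/2. No, v is not the weak derivative of u.

u(x) = 2*x**2 - 2*x - 2, classical derivative u'(x) = 4*x - 2.
φ(x) = x(3−x), so φ'(x) = 3 - 2*x.
Note φ(0) = φ(3) = 0, so the boundary term u·φ vanishes.
LHS = ∫_0^3 u(x) φ'(x) dx = ∫_0^3 (-4*x^3 + 10*x^2 - 2*x - 6) dx. Term by term:
  ∫_0^3 -4*x^3 dx = -81;  ∫_0^3 10*x^2 dx = 90;  ∫_0^3 -2*x dx = -9;
  ∫_0^3 -6 dx = -18.
Sum: -81 + 90 − 9 − 18 = -18.
So LHS = -18.
∫_0^3 v(x) φ(x) dx = ∫_0^3 (-4*x^3 + 11*x^2 + 3*x) dx. Term by term:
  ∫_0^3 -4*x^3 dx = -81;  ∫_0^3 11*x^2 dx = 99;  ∫_0^3 3*x dx = 27/2.
Sum: -81 + 99 + 27/2 = 63/2.
So RHS = -∫_0^3 v(x) φ(x) dx = -63/2.
LHS − RHS = 27/2 ≠ 0, so the identity fails.
(For a valid weak derivative the identity must hold for EVERY test function, in particular this one. The failure shows v is NOT the weak derivative of u.)
Correct weak derivative would be u'(x) = 4*x - 2.


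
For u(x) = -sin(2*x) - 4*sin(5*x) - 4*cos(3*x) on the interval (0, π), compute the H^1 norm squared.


||u||_{H^1(0,π)}^2 = -64 + 581*π/2

u'(x) = 12*sin(3*x) - 2*cos(2*x) - 20*cos(5*x).
Expand u² and (u')² and integrate term by term on (0, π), using: for integers n ≥ 1, ∫_0^π sin²(nx) dx = ∫_0^π cos²(nx) dx = π/2; for n ≠ n', ∫_0^π sin(nx)sin(n'x) dx = ∫_0^π cos(nx)cos(n'x) dx = 0; and by product-to-sum, ∫_0^π sin(nx)cos(n'x) dx = ½∫_0^π [sin((n+n')x) + sin((n−n')x)] dx, which is 0 when n+n' is even and 2n/(n²−n'²) when n+n' is odd (it need not vanish on (0, π)).
  u² squared terms: (-1)²·∫sin(2x)² dx = 1·π/2 = π/2;  (-4)²·∫cos(3x)² dx = 16·π/2 = 8*π;  (-4)²·∫sin(5x)² dx = 16·π/2 = 8*π.
  u² cross terms: 2·(-1)·(-4)·∫sin(2x)·cos(3x) dx = 8·(-4/5) = -32/5;  2·(-1)·(-4)·∫sin(2x)·sin(5x) dx = 8·(0) = 0;  2·(-4)·(-4)·∫cos(3x)·sin(5x) dx = 32·(0) = 0.
  So ∫_0^π u² dx = π/2 + 8*π + 8*π − 32/5 + 0 + 0 = -32/5 + 33*π/2.
  (u')² squared terms: (-20)²·∫cos(5x)² dx = 400·π/2 = 200*π;  (-2)²·∫cos(2x)² dx = 4·π/2 = 2*π;  (12)²·∫sin(3x)² dx = 144·π/2 = 72*π.
  (u')² cross terms: 2·(-20)·(-2)·∫cos(5x)·cos(2x) dx = 80·(0) = 0;  2·(-20)·(12)·∫cos(5x)·sin(3x) dx = -480·(0) = 0;  2·(-2)·(12)·∫cos(2x)·sin(3x) dx = -48·(6/5) = -288/5.
  So ∫_0^π (u')² dx = 200*π + 2*π + 72*π + 0 + 0 − 288/5 = -288/5 + 274*π.
||u||_{H^1}^2 = (-32/5 + 33*π/2) + (-288/5 + 274*π) = -64 + 581*π/2.
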